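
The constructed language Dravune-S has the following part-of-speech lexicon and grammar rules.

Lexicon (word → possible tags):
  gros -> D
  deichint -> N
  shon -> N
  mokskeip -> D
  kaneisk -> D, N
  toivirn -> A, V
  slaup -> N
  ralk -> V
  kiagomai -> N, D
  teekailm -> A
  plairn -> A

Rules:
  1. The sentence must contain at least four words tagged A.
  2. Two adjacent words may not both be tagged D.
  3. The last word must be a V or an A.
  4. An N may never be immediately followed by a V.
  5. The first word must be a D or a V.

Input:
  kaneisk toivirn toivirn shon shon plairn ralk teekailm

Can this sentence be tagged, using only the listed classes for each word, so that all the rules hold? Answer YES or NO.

Candidates per position — 1:kaneisk {D,N}; 2:toivirn {A,V}; 3:toivirn {A,V}; 4:shon {N}; 5:shon {N}; 6:plairn {A}; 7:ralk {V}; 8:teekailm {A}.
One satisfying assignment: D A A N N A V A.
Checking: rule 1 holds; rule 2 holds; rule 3 holds; rule 4 holds; rule 5 holds.

YES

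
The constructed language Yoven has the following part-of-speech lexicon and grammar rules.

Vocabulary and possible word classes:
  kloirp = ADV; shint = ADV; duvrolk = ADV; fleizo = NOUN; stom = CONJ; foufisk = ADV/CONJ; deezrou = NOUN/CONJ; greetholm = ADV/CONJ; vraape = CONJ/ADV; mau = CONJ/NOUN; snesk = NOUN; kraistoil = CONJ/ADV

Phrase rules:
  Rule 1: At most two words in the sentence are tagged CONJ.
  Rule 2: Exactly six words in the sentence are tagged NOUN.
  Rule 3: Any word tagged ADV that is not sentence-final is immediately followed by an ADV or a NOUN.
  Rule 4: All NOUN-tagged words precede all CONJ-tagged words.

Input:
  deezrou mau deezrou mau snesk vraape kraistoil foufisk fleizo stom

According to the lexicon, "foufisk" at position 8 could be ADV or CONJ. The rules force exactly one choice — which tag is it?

Candidates per position — 1:deezrou {NOUN,CONJ}; 2:mau {CONJ,NOUN}; 3:deezrou {NOUN,CONJ}; 4:mau {CONJ,NOUN}; 5:snesk {NOUN}; 6:vraape {CONJ,ADV}; 7:kraistoil {CONJ,ADV}; 8:foufisk {ADV,CONJ}; 9:fleizo {NOUN}; 10:stom {CONJ}.
Position 1: CONJ is ruled out by rule 2; that leaves NOUN.
Position 2: CONJ is ruled out by rule 2; that leaves NOUN.
Position 3: CONJ is ruled out by rule 2; that leaves NOUN.
Position 4: CONJ is ruled out by rule 2; that leaves NOUN.
Position 6: CONJ is ruled out by rule 4; that leaves ADV.
Position 7: CONJ is ruled out by rule 3; that leaves ADV.
Position 8: CONJ is ruled out by rule 3; that leaves ADV.
That leaves exactly one tagging: NOUN NOUN NOUN NOUN NOUN ADV ADV ADV NOUN CONJ.
Rule-by-rule: rule 1 ✓; rule 2 ✓; rule 3 ✓; rule 4 ✓.

ADV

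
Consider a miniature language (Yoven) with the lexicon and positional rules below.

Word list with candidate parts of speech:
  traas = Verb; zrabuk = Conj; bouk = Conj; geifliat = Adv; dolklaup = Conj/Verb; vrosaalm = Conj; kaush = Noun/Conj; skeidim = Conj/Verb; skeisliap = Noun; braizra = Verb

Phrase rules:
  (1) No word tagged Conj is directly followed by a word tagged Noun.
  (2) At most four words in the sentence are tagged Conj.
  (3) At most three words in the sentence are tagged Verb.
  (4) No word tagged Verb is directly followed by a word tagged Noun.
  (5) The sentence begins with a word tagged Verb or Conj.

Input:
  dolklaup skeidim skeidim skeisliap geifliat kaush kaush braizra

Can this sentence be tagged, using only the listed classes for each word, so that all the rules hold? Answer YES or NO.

Candidates per position — 1:dolklaup {Conj,Verb}; 2:skeidim {Conj,Verb}; 3:skeidim {Conj,Verb}; 4:skeisliap {Noun}; 5:geifliat {Adv}; 6:kaush {Noun,Conj}; 7:kaush {Noun,Conj}; 8:braizra {Verb}.
Every candidate sequence violates at least one rule; no consistent tagging exists.

NO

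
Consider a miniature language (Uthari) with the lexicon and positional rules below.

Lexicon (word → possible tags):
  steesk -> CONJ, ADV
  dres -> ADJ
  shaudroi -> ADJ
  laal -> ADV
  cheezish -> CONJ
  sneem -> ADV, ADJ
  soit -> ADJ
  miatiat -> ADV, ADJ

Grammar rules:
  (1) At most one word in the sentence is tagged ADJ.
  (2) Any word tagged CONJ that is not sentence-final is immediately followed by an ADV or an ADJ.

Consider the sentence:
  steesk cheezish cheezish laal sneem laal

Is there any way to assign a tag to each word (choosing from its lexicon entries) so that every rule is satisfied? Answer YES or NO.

NO

Candidates per position — 1:steesk {CONJ,ADV}; 2:cheezish {CONJ}; 3:cheezish {CONJ}; 4:laal {ADV}; 5:sneem {ADV,ADJ}; 6:laal {ADV}.
Rule 2 cannot be satisfied by any choice of tags from the lexicon.
So there is no consistent tagging.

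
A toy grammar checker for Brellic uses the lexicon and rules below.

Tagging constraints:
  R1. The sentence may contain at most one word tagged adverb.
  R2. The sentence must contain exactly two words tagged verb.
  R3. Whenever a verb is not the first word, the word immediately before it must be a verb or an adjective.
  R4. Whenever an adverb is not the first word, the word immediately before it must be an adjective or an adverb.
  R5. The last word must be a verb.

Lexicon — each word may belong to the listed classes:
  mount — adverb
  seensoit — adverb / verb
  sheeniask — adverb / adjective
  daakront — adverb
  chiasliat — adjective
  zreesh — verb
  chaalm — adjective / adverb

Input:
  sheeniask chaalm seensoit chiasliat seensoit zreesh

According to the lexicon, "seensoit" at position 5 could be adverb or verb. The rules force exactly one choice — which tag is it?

verb

Candidates per position — 1:sheeniask {adverb,adjective}; 2:chaalm {adjective,adverb}; 3:seensoit {adverb,verb}; 4:chiasliat {adjective}; 5:seensoit {adverb,verb}; 6:zreesh {verb}.
Position 5: adverb is ruled out by rule 3; that leaves verb.
Position 3: verb is ruled out by rule 2; that leaves adverb.
Position 1: adverb is ruled out by rule 1; that leaves adjective.
Position 2: adverb is ruled out by rule 1; that leaves adjective.
The unique satisfying tagging is: adjective adjective adverb adjective verb verb.
Rule-by-rule: rule 1 ✓; rule 2 ✓; rule 3 ✓; rule 4 ✓; rule 5 ✓.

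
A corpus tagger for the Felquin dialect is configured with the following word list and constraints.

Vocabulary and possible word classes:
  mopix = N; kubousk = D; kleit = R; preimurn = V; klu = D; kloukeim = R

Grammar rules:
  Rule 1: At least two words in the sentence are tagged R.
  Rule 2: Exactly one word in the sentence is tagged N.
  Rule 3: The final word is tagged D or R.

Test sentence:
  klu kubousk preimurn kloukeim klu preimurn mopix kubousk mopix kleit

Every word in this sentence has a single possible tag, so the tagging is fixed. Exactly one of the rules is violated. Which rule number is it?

Fixed tagging: D D V R D V N D N R.
Rule check: R1 ✓, R2 ✗, R3 ✓.
Only rule 2 fails.

2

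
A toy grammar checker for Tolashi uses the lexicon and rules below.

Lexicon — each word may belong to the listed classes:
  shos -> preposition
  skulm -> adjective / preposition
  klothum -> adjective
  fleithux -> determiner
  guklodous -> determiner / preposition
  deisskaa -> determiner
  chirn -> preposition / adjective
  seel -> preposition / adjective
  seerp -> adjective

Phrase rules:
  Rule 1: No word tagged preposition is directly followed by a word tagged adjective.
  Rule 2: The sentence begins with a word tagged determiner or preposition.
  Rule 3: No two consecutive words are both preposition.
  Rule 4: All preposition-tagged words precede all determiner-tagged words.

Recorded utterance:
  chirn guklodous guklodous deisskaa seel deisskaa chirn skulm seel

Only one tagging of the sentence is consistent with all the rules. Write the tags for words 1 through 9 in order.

Candidates per position — 1:chirn {preposition,adjective}; 2:guklodous {determiner,preposition}; 3:guklodous {determiner,preposition}; 4:deisskaa {determiner}; 5:seel {preposition,adjective}; 6:deisskaa {determiner}; 7:chirn {preposition,adjective}; 8:skulm {adjective,preposition}; 9:seel {preposition,adjective}.
At position 1, choosing adjective makes rule 2 impossible to satisfy; hence preposition.
At position 2, choosing preposition makes rule 3 impossible to satisfy; hence determiner.
At position 3, choosing preposition makes rule 4 impossible to satisfy; hence determiner.
At position 5, choosing preposition makes rule 4 impossible to satisfy; hence adjective.
At position 7, choosing preposition makes rule 4 impossible to satisfy; hence adjective.
At position 8, choosing preposition makes rule 4 impossible to satisfy; hence adjective.
At position 9, choosing preposition makes rule 4 impossible to satisfy; hence adjective.
The unique satisfying tagging is: preposition determiner determiner determiner adjective determiner adjective adjective adjective.
Check: rule 1 ok; rule 2 ok; rule 3 ok; rule 4 ok.

preposition determiner determiner determiner adjective determiner adjective adjective adjective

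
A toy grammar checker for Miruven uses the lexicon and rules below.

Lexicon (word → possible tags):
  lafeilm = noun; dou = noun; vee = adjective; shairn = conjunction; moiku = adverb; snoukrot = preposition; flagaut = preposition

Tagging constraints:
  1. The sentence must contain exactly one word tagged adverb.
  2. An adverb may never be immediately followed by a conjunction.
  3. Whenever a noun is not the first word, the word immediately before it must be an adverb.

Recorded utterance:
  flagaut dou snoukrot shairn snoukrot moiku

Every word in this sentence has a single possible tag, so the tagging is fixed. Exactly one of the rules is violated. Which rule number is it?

3

Fixed tagging: preposition noun preposition conjunction preposition adverb.
Applying the rules: R1 ok, R2 ok, R3 fails.
Only rule 3 fails.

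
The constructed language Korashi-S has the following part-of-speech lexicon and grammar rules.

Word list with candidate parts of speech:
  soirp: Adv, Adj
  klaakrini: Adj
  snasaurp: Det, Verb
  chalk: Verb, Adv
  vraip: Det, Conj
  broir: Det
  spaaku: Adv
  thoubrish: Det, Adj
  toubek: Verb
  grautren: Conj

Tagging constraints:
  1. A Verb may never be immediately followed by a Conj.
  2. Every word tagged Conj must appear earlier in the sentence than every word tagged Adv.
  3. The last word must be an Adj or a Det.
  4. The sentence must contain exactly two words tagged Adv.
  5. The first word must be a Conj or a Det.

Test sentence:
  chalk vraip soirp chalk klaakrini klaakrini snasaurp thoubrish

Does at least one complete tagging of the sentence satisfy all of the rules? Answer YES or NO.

Candidates per position — 1:chalk {Verb,Adv}; 2:vraip {Det,Conj}; 3:soirp {Adv,Adj}; 4:chalk {Verb,Adv}; 5:klaakrini {Adj}; 6:klaakrini {Adj}; 7:snasaurp {Det,Verb}; 8:thoubrish {Det,Adj}.
Rule 5 cannot be satisfied by any choice of tags from the lexicon.
So there is no consistent tagging.

NO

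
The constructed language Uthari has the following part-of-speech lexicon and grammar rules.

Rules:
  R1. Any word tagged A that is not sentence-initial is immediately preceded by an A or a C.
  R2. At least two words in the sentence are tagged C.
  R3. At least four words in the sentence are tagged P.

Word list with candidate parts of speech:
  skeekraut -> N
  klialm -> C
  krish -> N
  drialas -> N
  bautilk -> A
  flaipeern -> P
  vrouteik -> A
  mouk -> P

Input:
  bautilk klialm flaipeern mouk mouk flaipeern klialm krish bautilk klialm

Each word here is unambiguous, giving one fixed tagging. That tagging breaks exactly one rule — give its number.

Fixed tagging: A C P P P P C N A C.
Applying the rules: R1 fail, R2 pass, R3 pass.
Only rule 1 fails.

1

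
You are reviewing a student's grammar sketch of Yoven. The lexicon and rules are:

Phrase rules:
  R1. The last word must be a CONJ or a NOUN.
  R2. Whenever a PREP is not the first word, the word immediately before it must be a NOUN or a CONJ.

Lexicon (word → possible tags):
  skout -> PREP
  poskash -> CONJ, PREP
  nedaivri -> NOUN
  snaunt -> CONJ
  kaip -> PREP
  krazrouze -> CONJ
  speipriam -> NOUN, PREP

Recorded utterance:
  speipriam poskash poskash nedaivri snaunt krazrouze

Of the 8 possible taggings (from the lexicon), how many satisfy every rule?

5

Candidates per position — 1:speipriam {NOUN,PREP}; 2:poskash {CONJ,PREP}; 3:poskash {CONJ,PREP}; 4:nedaivri {NOUN}; 5:snaunt {CONJ}; 6:krazrouze {CONJ}.
There are 8 candidate sequences in total.
The sequences that satisfy every rule: NOUN CONJ CONJ NOUN CONJ CONJ; NOUN CONJ PREP NOUN CONJ CONJ; NOUN PREP CONJ NOUN CONJ CONJ; PREP CONJ CONJ NOUN CONJ CONJ; PREP CONJ PREP NOUN CONJ CONJ.
Count = 5.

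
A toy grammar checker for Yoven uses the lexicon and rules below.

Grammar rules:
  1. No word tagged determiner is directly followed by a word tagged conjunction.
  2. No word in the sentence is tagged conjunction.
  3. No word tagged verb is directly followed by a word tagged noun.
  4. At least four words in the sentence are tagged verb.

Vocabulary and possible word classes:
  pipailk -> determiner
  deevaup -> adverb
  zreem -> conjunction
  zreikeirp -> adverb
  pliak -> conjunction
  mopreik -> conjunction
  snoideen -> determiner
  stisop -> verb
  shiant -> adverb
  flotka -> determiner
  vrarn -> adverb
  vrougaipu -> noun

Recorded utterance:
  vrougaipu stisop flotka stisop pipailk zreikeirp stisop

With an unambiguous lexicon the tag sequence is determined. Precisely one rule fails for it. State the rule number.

Fixed tagging: noun verb determiner verb determiner adverb verb.
Applying the rules: R1 pass, R2 pass, R3 pass, R4 fail.
Only rule 4 fails.

4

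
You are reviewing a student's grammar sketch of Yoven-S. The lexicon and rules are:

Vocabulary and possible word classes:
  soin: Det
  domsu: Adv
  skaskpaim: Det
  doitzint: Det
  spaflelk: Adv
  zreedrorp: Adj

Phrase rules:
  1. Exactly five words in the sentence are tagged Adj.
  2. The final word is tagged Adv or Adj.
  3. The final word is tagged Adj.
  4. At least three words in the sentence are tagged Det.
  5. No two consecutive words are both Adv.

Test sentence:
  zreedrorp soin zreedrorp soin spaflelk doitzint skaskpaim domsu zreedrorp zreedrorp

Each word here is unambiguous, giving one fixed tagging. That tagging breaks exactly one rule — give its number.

Fixed tagging: Adj Det Adj Det Adv Det Det Adv Adj Adj.
Rule check: R1 fail, R2 pass, R3 pass, R4 pass, R5 pass.
Only rule 1 fails.

1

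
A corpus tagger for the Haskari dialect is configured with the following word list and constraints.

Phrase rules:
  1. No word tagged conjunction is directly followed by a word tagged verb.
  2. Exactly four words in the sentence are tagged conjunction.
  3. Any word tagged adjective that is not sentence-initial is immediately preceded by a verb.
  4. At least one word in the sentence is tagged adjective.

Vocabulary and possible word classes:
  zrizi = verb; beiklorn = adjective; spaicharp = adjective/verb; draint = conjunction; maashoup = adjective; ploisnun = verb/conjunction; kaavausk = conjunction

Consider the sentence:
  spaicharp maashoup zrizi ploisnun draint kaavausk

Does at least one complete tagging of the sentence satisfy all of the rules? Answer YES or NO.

Candidates per position — 1:spaicharp {adjective,verb}; 2:maashoup {adjective}; 3:zrizi {verb}; 4:ploisnun {verb,conjunction}; 5:draint {conjunction}; 6:kaavausk {conjunction}.
Rule 2 cannot be satisfied by any choice of tags from the lexicon.
So there is no consistent tagging.

NO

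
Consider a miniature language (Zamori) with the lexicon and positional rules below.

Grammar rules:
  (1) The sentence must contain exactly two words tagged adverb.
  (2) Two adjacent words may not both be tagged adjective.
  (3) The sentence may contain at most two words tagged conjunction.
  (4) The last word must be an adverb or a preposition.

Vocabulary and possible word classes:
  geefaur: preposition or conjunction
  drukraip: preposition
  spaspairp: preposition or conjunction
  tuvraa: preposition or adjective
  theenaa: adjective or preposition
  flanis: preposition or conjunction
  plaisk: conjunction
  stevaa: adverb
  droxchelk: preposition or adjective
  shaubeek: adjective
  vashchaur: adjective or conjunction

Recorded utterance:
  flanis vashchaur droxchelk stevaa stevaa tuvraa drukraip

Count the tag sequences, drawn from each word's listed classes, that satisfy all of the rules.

Candidates per position — 1:flanis {preposition,conjunction}; 2:vashchaur {adjective,conjunction}; 3:droxchelk {preposition,adjective}; 4:stevaa {adverb}; 5:stevaa {adverb}; 6:tuvraa {preposition,adjective}; 7:drukraip {preposition}.
There are 16 candidate sequences in total.
Checking each against the rules leaves 12 sequences.
Count = 12.

12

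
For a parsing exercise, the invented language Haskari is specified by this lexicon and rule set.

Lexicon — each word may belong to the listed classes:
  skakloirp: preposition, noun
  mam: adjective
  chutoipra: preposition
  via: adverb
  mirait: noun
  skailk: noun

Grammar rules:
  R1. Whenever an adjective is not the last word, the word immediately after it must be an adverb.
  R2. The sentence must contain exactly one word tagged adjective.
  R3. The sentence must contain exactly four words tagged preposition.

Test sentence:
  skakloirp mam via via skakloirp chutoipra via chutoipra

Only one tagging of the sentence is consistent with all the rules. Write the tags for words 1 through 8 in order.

preposition adjective adverb adverb preposition preposition adverb preposition

Candidates per position — 1:skakloirp {preposition,noun}; 2:mam {adjective}; 3:via {adverb}; 4:via {adverb}; 5:skakloirp {preposition,noun}; 6:chutoipra {preposition}; 7:via {adverb}; 8:chutoipra {preposition}.
Word 1 cannot be noun — rule 3 would then fail for every completion. It is preposition.
Word 5 cannot be noun — rule 3 would then fail for every completion. It is preposition.
So the tagging must be: preposition adjective adverb adverb preposition preposition adverb preposition.
Check: rule 1 ok; rule 2 ok; rule 3 ok.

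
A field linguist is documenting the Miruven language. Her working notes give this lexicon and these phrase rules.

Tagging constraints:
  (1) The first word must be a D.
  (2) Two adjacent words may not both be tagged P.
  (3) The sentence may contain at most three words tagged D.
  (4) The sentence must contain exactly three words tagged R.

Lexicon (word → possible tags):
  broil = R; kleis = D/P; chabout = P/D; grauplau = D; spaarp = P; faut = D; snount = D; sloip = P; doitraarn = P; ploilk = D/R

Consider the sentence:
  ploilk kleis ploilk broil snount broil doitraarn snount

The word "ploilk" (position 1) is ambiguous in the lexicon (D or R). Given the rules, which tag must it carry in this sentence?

D

Candidates per position — 1:ploilk {D,R}; 2:kleis {D,P}; 3:ploilk {D,R}; 4:broil {R}; 5:snount {D}; 6:broil {R}; 7:doitraarn {P}; 8:snount {D}.
Position 1: tagging it R would leave rule 1 unsatisfiable, so it must be D.
Position 2: tagging it D would leave rule 3 unsatisfiable, so it must be P.
Position 3: tagging it D would leave rule 3 unsatisfiable, so it must be R.
So the tagging must be: D P R R D R P D.
Check: rule 1 ok; rule 2 ok; rule 3 ok; rule 4 ok.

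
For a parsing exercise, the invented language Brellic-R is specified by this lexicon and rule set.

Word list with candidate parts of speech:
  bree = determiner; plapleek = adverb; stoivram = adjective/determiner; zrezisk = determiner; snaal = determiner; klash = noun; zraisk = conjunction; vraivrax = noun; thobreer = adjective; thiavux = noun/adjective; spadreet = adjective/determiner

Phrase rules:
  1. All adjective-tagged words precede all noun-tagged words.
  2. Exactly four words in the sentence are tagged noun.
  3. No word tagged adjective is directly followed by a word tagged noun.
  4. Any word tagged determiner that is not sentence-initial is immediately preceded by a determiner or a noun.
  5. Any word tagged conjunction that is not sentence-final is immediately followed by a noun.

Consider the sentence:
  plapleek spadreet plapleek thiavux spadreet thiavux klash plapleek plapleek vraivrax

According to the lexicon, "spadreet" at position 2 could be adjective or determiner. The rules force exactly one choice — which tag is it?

Candidates per position — 1:plapleek {adverb}; 2:spadreet {adjective,determiner}; 3:plapleek {adverb}; 4:thiavux {noun,adjective}; 5:spadreet {adjective,determiner}; 6:thiavux {noun,adjective}; 7:klash {noun}; 8:plapleek {adverb}; 9:plapleek {adverb}; 10:vraivrax {noun}.
Word 2 cannot be determiner — rule 4 would then fail for every completion. It is adjective.
Word 4 cannot be adjective — rule 2 would then fail for every completion. It is noun.
Word 5 cannot be adjective — rule 1 would then fail for every completion. It is determiner.
Word 6 cannot be adjective — rule 1 would then fail for every completion. It is noun.
The only consistent sequence is: adverb adjective adverb noun determiner noun noun adverb adverb noun.
Verifying each rule — rule 1 ok; rule 2 ok; rule 3 ok; rule 4 ok; rule 5 ok.

adjective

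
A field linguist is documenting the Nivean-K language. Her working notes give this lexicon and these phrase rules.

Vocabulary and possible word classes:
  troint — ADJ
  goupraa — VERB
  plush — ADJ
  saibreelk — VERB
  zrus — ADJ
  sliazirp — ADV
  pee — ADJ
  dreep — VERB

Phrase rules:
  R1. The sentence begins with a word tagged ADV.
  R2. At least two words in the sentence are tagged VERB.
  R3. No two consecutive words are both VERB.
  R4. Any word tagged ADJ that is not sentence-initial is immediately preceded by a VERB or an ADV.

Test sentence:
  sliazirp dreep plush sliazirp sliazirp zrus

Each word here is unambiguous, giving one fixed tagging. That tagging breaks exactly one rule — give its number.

2

Fixed tagging: ADV VERB ADJ ADV ADV ADJ.
Checking each rule: R1 holds, R2 violated, R3 holds, R4 holds.
Only rule 2 fails.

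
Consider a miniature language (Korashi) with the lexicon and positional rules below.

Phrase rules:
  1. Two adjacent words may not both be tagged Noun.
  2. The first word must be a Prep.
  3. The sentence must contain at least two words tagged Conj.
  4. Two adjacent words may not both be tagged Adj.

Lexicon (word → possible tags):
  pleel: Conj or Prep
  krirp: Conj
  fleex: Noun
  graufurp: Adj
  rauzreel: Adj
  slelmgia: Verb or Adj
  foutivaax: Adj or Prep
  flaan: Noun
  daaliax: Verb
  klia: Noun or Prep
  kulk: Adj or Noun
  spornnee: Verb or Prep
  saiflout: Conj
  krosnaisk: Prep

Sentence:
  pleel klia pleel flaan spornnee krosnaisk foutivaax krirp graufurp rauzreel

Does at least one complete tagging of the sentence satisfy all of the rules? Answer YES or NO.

Candidates per position — 1:pleel {Conj,Prep}; 2:klia {Noun,Prep}; 3:pleel {Conj,Prep}; 4:flaan {Noun}; 5:spornnee {Verb,Prep}; 6:krosnaisk {Prep}; 7:foutivaax {Adj,Prep}; 8:krirp {Conj}; 9:graufurp {Adj}; 10:rauzreel {Adj}.
Rule 4 cannot be satisfied by any choice of tags from the lexicon.
So there is no consistent tagging.

NO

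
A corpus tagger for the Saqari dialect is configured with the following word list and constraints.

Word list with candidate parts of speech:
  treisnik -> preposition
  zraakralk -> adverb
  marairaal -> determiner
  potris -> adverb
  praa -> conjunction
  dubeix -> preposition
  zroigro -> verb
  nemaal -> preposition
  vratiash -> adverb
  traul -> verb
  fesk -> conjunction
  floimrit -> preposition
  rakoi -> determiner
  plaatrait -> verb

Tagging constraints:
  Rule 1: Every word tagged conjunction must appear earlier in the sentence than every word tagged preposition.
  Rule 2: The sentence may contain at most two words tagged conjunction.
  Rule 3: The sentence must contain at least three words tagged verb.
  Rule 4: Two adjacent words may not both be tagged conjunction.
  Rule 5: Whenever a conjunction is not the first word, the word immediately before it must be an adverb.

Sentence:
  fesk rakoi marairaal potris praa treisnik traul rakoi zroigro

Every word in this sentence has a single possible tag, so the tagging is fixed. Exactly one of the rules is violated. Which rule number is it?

3

Fixed tagging: conjunction determiner determiner adverb conjunction preposition verb determiner verb.
Checking each rule: R1 ✓, R2 ✓, R3 ✗, R4 ✓, R5 ✓.
Only rule 3 fails.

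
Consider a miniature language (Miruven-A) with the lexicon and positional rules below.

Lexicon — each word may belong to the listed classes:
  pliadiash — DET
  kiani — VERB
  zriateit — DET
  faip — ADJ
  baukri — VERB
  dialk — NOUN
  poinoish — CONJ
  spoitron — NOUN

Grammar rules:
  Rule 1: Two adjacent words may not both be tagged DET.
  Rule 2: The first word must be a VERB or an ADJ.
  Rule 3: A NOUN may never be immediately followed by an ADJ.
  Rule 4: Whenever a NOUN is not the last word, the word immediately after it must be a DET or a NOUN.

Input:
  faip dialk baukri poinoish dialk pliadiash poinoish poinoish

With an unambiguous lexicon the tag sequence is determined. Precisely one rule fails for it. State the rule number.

4

Fixed tagging: ADJ NOUN VERB CONJ NOUN DET CONJ CONJ.
Rule check: R1 ✓, R2 ✓, R3 ✓, R4 ✗.
Only rule 4 fails.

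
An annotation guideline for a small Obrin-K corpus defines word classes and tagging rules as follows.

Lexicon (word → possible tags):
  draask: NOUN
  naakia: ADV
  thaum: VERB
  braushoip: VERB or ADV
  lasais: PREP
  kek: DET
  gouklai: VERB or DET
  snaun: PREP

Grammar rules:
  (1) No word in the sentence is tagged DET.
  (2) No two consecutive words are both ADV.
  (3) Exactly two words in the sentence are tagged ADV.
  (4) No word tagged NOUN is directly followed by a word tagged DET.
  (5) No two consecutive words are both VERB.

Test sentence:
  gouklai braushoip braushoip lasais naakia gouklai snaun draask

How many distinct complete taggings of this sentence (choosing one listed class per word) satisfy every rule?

Candidates per position — 1:gouklai {VERB,DET}; 2:braushoip {VERB,ADV}; 3:braushoip {VERB,ADV}; 4:lasais {PREP}; 5:naakia {ADV}; 6:gouklai {VERB,DET}; 7:snaun {PREP}; 8:draask {NOUN}.
There are 16 candidate sequences in total.
The sequences that satisfy every rule: VERB ADV VERB PREP ADV VERB PREP NOUN.
Count = 1.

1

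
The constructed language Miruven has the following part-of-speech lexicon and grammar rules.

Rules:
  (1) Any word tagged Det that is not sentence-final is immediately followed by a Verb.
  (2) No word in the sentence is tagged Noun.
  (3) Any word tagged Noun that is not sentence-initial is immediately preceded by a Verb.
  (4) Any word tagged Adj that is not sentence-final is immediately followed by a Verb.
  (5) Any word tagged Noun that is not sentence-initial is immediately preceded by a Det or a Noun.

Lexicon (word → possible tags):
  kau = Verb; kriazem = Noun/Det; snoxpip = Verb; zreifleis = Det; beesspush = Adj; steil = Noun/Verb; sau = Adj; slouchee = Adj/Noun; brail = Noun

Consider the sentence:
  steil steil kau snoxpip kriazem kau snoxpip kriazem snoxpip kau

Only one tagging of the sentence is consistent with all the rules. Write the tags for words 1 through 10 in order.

Verb Verb Verb Verb Det Verb Verb Det Verb Verb

Candidates per position — 1:steil {Noun,Verb}; 2:steil {Noun,Verb}; 3:kau {Verb}; 4:snoxpip {Verb}; 5:kriazem {Noun,Det}; 6:kau {Verb}; 7:snoxpip {Verb}; 8:kriazem {Noun,Det}; 9:snoxpip {Verb}; 10:kau {Verb}.
Position 1: tagging it Noun would leave rule 2 unsatisfiable, so it must be Verb.
Position 2: tagging it Noun would leave rule 2 unsatisfiable, so it must be Verb.
Position 5: tagging it Noun would leave rule 2 unsatisfiable, so it must be Det.
Position 8: tagging it Noun would leave rule 2 unsatisfiable, so it must be Det.
That leaves exactly one tagging: Verb Verb Verb Verb Det Verb Verb Det Verb Verb.
Rule-by-rule: rule 1 ✓; rule 2 ✓; rule 3 ✓; rule 4 ✓; rule 5 ✓.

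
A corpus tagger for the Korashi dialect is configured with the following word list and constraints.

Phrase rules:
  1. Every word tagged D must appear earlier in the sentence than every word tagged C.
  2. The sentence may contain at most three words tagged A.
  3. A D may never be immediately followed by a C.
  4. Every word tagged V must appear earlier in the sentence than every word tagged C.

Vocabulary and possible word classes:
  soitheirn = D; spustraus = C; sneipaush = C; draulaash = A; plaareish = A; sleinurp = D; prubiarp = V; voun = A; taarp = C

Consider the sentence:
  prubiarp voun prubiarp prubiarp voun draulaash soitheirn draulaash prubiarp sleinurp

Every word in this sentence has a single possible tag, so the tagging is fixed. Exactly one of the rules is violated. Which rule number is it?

2

Fixed tagging: V A V V A A D A V D.
Checking each rule: R1 pass, R2 fail, R3 pass, R4 pass.
Only rule 2 fails.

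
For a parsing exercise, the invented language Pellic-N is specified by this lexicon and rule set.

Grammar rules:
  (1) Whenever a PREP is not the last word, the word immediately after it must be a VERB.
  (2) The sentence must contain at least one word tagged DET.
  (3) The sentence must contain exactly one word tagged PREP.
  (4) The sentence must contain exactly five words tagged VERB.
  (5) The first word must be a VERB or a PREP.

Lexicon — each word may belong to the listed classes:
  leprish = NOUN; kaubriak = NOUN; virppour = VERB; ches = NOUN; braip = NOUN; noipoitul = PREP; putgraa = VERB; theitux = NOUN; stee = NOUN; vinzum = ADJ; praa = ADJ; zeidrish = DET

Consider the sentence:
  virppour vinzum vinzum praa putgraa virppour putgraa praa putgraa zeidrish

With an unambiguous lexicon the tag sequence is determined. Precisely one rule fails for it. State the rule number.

Fixed tagging: VERB ADJ ADJ ADJ VERB VERB VERB ADJ VERB DET.
Applying the rules: R1 pass, R2 pass, R3 fail, R4 pass, R5 pass.
Only rule 3 fails.

3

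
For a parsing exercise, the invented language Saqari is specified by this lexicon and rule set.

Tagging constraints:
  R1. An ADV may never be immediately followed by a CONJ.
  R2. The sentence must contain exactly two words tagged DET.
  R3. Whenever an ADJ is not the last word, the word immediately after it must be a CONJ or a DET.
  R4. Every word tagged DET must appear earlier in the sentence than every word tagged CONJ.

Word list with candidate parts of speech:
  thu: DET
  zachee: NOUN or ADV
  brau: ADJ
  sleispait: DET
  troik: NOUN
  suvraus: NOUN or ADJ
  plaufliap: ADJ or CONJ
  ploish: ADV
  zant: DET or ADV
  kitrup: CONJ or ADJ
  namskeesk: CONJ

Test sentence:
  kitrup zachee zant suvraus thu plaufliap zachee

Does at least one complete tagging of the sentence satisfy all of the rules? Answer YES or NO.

NO

Candidates per position — 1:kitrup {CONJ,ADJ}; 2:zachee {NOUN,ADV}; 3:zant {DET,ADV}; 4:suvraus {NOUN,ADJ}; 5:thu {DET}; 6:plaufliap {ADJ,CONJ}; 7:zachee {NOUN,ADV}.
Every candidate sequence violates at least one rule; no consistent tagging exists.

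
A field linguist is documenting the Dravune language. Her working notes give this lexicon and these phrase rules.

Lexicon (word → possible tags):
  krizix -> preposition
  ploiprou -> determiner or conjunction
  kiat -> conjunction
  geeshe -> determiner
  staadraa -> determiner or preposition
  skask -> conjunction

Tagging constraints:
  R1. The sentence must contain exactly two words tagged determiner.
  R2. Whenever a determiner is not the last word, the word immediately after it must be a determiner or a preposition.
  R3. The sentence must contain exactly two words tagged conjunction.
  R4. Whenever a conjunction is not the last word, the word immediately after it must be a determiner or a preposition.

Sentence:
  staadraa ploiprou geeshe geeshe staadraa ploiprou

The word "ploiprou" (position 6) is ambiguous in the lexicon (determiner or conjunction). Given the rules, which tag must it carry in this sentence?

Candidates per position — 1:staadraa {determiner,preposition}; 2:ploiprou {determiner,conjunction}; 3:geeshe {determiner}; 4:geeshe {determiner}; 5:staadraa {determiner,preposition}; 6:ploiprou {determiner,conjunction}.
Position 1: determiner is ruled out by rule 1; that leaves preposition.
Position 2: determiner is ruled out by rule 1; that leaves conjunction.
Position 5: determiner is ruled out by rule 1; that leaves preposition.
Position 6: determiner is ruled out by rule 1; that leaves conjunction.
The only consistent sequence is: preposition conjunction determiner determiner preposition conjunction.
Check: rule 1 ✓; rule 2 ✓; rule 3 ✓; rule 4 ✓.

conjunction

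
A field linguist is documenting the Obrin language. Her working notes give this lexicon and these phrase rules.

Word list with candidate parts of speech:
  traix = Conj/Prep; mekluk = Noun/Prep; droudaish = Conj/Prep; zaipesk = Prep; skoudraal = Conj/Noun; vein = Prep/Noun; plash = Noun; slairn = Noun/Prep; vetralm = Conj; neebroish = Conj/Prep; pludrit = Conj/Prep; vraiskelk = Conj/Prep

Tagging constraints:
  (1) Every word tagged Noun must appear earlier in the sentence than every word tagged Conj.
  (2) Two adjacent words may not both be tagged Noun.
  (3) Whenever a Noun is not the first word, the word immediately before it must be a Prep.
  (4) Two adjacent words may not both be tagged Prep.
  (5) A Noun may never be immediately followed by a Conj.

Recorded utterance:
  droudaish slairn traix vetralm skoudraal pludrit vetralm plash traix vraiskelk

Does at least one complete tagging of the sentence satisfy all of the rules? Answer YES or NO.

Candidates per position — 1:droudaish {Conj,Prep}; 2:slairn {Noun,Prep}; 3:traix {Conj,Prep}; 4:vetralm {Conj}; 5:skoudraal {Conj,Noun}; 6:pludrit {Conj,Prep}; 7:vetralm {Conj}; 8:plash {Noun}; 9:traix {Conj,Prep}; 10:vraiskelk {Conj,Prep}.
Rule 1 cannot be satisfied by any choice of tags from the lexicon.
So there is no consistent tagging.

NO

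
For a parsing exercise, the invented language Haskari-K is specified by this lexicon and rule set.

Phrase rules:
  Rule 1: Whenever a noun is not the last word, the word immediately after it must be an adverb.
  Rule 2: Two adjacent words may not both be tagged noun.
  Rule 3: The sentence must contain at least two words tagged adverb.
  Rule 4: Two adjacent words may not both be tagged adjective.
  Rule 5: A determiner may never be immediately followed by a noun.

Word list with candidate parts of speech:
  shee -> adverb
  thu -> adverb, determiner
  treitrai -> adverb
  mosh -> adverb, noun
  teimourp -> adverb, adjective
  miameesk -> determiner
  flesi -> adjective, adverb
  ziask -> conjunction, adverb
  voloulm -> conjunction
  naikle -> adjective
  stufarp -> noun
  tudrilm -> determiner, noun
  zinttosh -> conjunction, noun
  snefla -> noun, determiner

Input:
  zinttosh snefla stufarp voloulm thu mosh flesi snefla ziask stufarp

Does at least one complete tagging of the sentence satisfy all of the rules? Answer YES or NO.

Candidates per position — 1:zinttosh {conjunction,noun}; 2:snefla {noun,determiner}; 3:stufarp {noun}; 4:voloulm {conjunction}; 5:thu {adverb,determiner}; 6:mosh {adverb,noun}; 7:flesi {adjective,adverb}; 8:snefla {noun,determiner}; 9:ziask {conjunction,adverb}; 10:stufarp {noun}.
Rule 1 cannot be satisfied by any choice of tags from the lexicon.
So there is no consistent tagging.

NO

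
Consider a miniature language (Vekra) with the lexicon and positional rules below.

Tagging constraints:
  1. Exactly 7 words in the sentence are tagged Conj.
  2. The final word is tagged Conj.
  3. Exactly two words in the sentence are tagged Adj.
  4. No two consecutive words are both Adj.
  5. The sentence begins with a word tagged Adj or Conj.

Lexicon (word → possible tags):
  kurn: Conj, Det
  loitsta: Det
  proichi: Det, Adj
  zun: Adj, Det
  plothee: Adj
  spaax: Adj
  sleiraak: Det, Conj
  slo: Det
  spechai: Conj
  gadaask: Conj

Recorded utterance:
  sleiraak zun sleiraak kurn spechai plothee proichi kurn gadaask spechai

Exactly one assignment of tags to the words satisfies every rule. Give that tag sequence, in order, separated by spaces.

Candidates per position — 1:sleiraak {Det,Conj}; 2:zun {Adj,Det}; 3:sleiraak {Det,Conj}; 4:kurn {Conj,Det}; 5:spechai {Conj}; 6:plothee {Adj}; 7:proichi {Det,Adj}; 8:kurn {Conj,Det}; 9:gadaask {Conj}; 10:spechai {Conj}.
Position 1: Det is ruled out by rule 1; that leaves Conj.
Position 3: Det is ruled out by rule 1; that leaves Conj.
Position 4: Det is ruled out by rule 1; that leaves Conj.
Position 7: Adj is ruled out by rule 4; that leaves Det.
Position 8: Det is ruled out by rule 1; that leaves Conj.
Position 2: Det is ruled out by rule 3; that leaves Adj.
So the tagging must be: Conj Adj Conj Conj Conj Adj Det Conj Conj Conj.
Verifying each rule — rule 1 holds; rule 2 holds; rule 3 holds; rule 4 holds; rule 5 holds.

Conj Adj Conj Conj Conj Adj Det Conj Conj Conj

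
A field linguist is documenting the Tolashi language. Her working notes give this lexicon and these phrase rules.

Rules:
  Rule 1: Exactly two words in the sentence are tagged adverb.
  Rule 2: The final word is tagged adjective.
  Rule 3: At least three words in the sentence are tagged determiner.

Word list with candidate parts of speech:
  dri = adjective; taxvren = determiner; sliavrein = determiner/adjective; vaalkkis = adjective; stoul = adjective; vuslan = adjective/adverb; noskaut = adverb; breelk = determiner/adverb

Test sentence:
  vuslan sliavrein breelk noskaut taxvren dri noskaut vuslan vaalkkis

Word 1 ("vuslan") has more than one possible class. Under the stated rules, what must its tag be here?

adjective

Candidates per position — 1:vuslan {adjective,adverb}; 2:sliavrein {determiner,adjective}; 3:breelk {determiner,adverb}; 4:noskaut {adverb}; 5:taxvren {determiner}; 6:dri {adjective}; 7:noskaut {adverb}; 8:vuslan {adjective,adverb}; 9:vaalkkis {adjective}.
Word 1 cannot be adverb — rule 1 would then fail for every completion. It is adjective.
Word 2 cannot be adjective — rule 3 would then fail for every completion. It is determiner.
Word 3 cannot be adverb — rule 1 would then fail for every completion. It is determiner.
Word 8 cannot be adverb — rule 1 would then fail for every completion. It is adjective.
The unique satisfying tagging is: adjective determiner determiner adverb determiner adjective adverb adjective adjective.
Checking: rule 1 ✓; rule 2 ✓; rule 3 ✓.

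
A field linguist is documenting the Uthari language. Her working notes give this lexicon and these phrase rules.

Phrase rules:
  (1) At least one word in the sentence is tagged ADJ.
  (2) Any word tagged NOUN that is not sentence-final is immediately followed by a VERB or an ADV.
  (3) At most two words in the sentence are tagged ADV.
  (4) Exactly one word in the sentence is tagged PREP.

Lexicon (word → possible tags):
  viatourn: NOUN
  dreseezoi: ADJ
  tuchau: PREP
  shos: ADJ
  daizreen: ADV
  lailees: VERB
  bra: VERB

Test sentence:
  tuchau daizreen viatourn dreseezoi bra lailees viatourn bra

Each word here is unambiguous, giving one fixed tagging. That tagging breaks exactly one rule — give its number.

2

Fixed tagging: PREP ADV NOUN ADJ VERB VERB NOUN VERB.
Applying the rules: R1 ✓, R2 ✗, R3 ✓, R4 ✓.
Only rule 2 fails.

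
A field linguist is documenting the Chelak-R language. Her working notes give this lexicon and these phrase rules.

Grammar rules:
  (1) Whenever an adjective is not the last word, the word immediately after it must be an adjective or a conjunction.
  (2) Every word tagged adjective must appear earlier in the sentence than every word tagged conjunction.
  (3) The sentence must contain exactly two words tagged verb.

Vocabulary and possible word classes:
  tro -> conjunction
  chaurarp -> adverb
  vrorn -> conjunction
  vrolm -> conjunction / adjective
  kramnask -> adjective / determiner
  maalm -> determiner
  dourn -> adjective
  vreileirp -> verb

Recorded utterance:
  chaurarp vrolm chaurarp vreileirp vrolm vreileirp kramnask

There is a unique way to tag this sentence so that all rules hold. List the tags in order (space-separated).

Candidates per position — 1:chaurarp {adverb}; 2:vrolm {conjunction,adjective}; 3:chaurarp {adverb}; 4:vreileirp {verb}; 5:vrolm {conjunction,adjective}; 6:vreileirp {verb}; 7:kramnask {adjective,determiner}.
Word 2 cannot be adjective — rule 1 would then fail for every completion. It is conjunction.
Word 5 cannot be adjective — rule 1 would then fail for every completion. It is conjunction.
Word 7 cannot be adjective — rule 2 would then fail for every completion. It is determiner.
So the tagging must be: adverb conjunction adverb verb conjunction verb determiner.
Rule-by-rule: rule 1 ok; rule 2 ok; rule 3 ok.

adverb conjunction adverb verb conjunction verb determiner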